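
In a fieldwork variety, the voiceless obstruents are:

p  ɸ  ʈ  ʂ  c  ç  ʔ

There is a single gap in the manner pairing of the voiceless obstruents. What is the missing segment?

Stop: /p/ (bilabial), /ʈ/ (retroflex), /c/ (palatal), /ʔ/ (glottal).
Fricative: /ɸ/ (bilabial), /ʂ/ (retroflex), /ç/ (palatal).
The glottal row has no fricative member, so the gap is the glottal fricative /h/.

/h/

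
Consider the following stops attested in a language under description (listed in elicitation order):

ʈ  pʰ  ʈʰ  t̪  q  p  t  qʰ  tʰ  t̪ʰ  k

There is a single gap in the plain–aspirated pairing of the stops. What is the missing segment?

/kʰ/

Plain: /p/ (bilabial), /t̪/ (dental), /t/ (alveolar), /ʈ/ (retroflex), /k/ (velar), /q/ (uvular).
Aspirated: /pʰ/ (bilabial), /t̪ʰ/ (dental), /tʰ/ (alveolar), /ʈʰ/ (retroflex), /qʰ/ (uvular).
The velar row has no aspirated member, so the gap is the aspirated velar stop /kʰ/.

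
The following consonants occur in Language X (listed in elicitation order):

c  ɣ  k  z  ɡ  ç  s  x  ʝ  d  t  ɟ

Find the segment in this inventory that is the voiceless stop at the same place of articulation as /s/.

/t/

/s/ is a voiceless alveolar fricative.
The voiceless stop at the same place is a voiceless alveolar stop — in this inventory, /t/.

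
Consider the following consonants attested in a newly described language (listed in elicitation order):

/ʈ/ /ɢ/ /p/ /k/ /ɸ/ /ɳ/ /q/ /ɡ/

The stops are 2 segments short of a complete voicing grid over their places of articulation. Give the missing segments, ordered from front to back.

Voiceless: /p/ (bilabial), /ʈ/ (retroflex), /k/ (velar), /q/ (uvular).
Voiced: /ɡ/ (velar), /ɢ/ (uvular).
Gaps, from front to back: bilabial lacks voiced (/b/); retroflex lacks voiced (/ɖ/).

/b/, /ɖ/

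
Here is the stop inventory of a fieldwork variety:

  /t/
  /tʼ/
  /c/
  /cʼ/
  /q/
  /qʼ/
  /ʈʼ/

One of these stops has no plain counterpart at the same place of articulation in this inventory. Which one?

/ʈʼ/

Alveolar: /t/ ~ /tʼ/
Palatal: /c/ ~ /cʼ/
Uvular: /q/ ~ /qʼ/
Retroflex: only /ʈʼ/ (ejective); no plain partner.
So /ʈʼ/ is the unpaired segment.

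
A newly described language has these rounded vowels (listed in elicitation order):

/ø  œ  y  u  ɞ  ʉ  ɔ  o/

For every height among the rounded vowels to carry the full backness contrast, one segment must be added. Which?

/ɵ/

Front: /y/ (high), /ø/ (high-mid), /œ/ (low-mid).
Central: /ʉ/ (high), /ɞ/ (low-mid).
Back: /u/ (high), /o/ (high-mid), /ɔ/ (low-mid).
The high-mid row has no central member, so the gap is the high-mid central rounded vowel /ɵ/.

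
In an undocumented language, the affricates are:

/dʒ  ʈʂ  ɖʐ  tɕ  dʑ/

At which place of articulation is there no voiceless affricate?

postalveolar

postalveolar: voiceless —, voiced /dʒ/.
retroflex: voiceless /ʈʂ/, voiced /ɖʐ/.
alveolo-palatal: voiceless /tɕ/, voiced /dʑ/.
Every place of articulation has a voiceless member except postalveolar, where /tʃ/ would be expected.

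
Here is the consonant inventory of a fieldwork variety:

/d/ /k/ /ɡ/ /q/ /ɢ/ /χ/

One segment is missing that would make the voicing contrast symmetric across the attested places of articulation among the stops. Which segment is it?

Voiceless: /k/ (velar), /q/ (uvular).
Voiced: /d/ (alveolar), /ɡ/ (velar), /ɢ/ (uvular).
The alveolar row has no voiceless member, so the gap is the voiceless alveolar stop /t/.

/t/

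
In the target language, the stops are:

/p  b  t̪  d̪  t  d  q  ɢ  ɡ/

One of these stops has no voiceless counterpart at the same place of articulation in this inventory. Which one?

/ɡ/

Bilabial: /p/ ~ /b/
Dental: /t̪/ ~ /d̪/
Alveolar: /t/ ~ /d/
Uvular: /q/ ~ /ɢ/
Velar: only /ɡ/ (voiced); no voiceless partner.
So /ɡ/ is the unpaired segment.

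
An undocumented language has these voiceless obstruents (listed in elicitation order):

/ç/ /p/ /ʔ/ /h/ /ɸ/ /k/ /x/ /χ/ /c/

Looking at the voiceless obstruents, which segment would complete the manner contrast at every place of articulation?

place of articulation  stop      fricative
bilabial          p         ɸ       
palatal           c         ç       
velar             k         x       
uvular            —         χ       
glottal           ʔ         h       
The uvular row has no stop member, so the gap is the uvular stop /q/.

/q/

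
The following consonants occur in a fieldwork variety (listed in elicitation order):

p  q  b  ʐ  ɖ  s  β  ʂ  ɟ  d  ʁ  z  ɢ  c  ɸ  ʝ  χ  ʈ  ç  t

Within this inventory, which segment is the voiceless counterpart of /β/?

/ɸ/

/β/ is a voiced bilabial fricative.
The voiceless counterpart is a voiceless bilabial fricative — in this inventory, /ɸ/.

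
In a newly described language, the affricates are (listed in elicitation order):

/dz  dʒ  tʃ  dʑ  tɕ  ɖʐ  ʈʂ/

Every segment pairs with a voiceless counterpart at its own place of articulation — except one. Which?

/dz/

Postalveolar: /tʃ/ ~ /dʒ/
Retroflex: /ʈʂ/ ~ /ɖʐ/
Alveolo-palatal: /tɕ/ ~ /dʑ/
Alveolar: only /dz/ (voiced); no voiceless partner.
So /dz/ is the unpaired segment.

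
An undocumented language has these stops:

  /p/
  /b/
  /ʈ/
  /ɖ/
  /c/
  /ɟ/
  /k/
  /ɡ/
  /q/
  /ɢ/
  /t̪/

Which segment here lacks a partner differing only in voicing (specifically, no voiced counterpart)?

Bilabial: /p/ ~ /b/
Retroflex: /ʈ/ ~ /ɖ/
Palatal: /c/ ~ /ɟ/
Velar: /k/ ~ /ɡ/
Uvular: /q/ ~ /ɢ/
Dental: only /t̪/ (voiceless); no voiced partner.
So /t̪/ is the unpaired segment.

/t̪/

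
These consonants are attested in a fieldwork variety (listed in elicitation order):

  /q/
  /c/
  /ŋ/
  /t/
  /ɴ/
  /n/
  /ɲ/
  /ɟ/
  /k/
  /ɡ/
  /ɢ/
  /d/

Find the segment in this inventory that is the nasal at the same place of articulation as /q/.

/ɴ/

/q/ is a voiceless uvular stop.
The nasal at the same place is an uvular nasal — in this inventory, /ɴ/.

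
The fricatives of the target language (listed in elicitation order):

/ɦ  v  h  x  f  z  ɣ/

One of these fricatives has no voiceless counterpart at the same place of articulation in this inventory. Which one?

Labiodental: /f/ ~ /v/
Velar: /x/ ~ /ɣ/
Glottal: /h/ ~ /ɦ/
Alveolar: only /z/ (voiced); no voiceless partner.
So /z/ is the unpaired segment.

/z/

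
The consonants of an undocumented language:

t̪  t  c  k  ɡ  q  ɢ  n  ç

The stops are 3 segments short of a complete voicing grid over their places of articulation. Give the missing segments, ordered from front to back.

dental: voiceless /t̪/, voiced —.
alveolar: voiceless /t/, voiced —.
palatal: voiceless /c/, voiced —.
velar: voiceless /k/, voiced /ɡ/.
uvular: voiceless /q/, voiced /ɢ/.
Gaps, from front to back: dental lacks voiced (/d̪/); alveolar lacks voiced (/d/); palatal lacks voiced (/ɟ/).

/d̪/, /d/, /ɟ/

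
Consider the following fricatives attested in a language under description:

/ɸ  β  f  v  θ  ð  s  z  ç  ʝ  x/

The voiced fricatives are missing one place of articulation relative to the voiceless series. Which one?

velar

Voiceless: /ɸ/ (bilabial), /f/ (labiodental), /θ/ (dental), /s/ (alveolar), /ç/ (palatal), /x/ (velar).
Voiced: /β/ (bilabial), /v/ (labiodental), /ð/ (dental), /z/ (alveolar), /ʝ/ (palatal).
Every place of articulation has a voiced member except velar, where /ɣ/ would be expected.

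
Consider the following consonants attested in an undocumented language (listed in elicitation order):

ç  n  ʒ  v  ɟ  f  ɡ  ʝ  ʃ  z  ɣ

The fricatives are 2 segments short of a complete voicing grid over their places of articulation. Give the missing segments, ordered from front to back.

/s/, /x/

labiodental: voiceless /f/, voiced /v/.
alveolar: voiceless —, voiced /z/.
postalveolar: voiceless /ʃ/, voiced /ʒ/.
palatal: voiceless /ç/, voiced /ʝ/.
velar: voiceless —, voiced /ɣ/.
Gaps, from front to back: alveolar lacks voiceless (/s/); velar lacks voiceless (/x/).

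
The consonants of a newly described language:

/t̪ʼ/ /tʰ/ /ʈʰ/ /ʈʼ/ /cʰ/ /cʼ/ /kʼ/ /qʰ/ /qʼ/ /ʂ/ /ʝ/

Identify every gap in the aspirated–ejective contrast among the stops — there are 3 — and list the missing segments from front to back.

place of articulation  aspirated  ejective
dental            —         t̪ʼ     
alveolar          tʰ        —       
retroflex         ʈʰ        ʈʼ      
palatal           cʰ        cʼ      
velar             —         kʼ      
uvular            qʰ        qʼ      
Gaps, from front to back: dental lacks aspirated (/t̪ʰ/); alveolar lacks ejective (/tʼ/); velar lacks aspirated (/kʰ/).

/t̪ʰ/, /tʼ/, /kʰ/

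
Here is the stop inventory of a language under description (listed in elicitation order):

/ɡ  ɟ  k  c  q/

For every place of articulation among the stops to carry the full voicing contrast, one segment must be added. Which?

palatal: voiceless /c/, voiced /ɟ/.
velar: voiceless /k/, voiced /ɡ/.
uvular: voiceless /q/, voiced —.
The uvular row has no voiced member, so the gap is the voiced uvular stop /ɢ/.

/ɢ/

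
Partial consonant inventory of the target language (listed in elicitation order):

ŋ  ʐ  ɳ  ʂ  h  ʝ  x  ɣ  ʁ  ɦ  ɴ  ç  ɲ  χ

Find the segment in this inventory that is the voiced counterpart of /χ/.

/χ/ is a voiceless uvular fricative.
The voiced counterpart is a voiced uvular fricative — in this inventory, /ʁ/.

/ʁ/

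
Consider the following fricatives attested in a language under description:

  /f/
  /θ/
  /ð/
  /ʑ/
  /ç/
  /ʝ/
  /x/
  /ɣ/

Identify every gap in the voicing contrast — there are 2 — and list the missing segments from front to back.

/v/, /ɕ/

Voiceless: /f/ (labiodental), /θ/ (dental), /ç/ (palatal), /x/ (velar).
Voiced: /ð/ (dental), /ʑ/ (alveolo-palatal), /ʝ/ (palatal), /ɣ/ (velar).
Gaps, from front to back: labiodental lacks voiced (/v/); alveolo-palatal lacks voiceless (/ɕ/).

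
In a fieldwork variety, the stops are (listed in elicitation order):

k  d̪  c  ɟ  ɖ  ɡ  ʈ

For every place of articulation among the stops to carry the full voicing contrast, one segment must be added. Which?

dental: voiceless —, voiced /d̪/.
retroflex: voiceless /ʈ/, voiced /ɖ/.
palatal: voiceless /c/, voiced /ɟ/.
velar: voiceless /k/, voiced /ɡ/.
The dental row has no voiceless member, so the gap is the voiceless dental stop /t̪/.

/t̪/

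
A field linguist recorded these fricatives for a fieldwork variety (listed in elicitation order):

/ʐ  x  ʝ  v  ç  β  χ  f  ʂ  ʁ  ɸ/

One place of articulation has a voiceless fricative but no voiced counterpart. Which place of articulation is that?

bilabial: voiceless /ɸ/, voiced /β/.
labiodental: voiceless /f/, voiced /v/.
retroflex: voiceless /ʂ/, voiced /ʐ/.
palatal: voiceless /ç/, voiced /ʝ/.
velar: voiceless /x/, voiced —.
uvular: voiceless /χ/, voiced /ʁ/.
Every place of articulation has a voiced member except velar, where /ɣ/ would be expected.

velar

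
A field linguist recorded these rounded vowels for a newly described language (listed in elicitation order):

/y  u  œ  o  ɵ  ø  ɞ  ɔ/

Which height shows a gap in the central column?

high

high: front /y/, central —, back /u/.
high-mid: front /ø/, central /ɵ/, back /o/.
low-mid: front /œ/, central /ɞ/, back /ɔ/.
Every height has a central member except high, where /ʉ/ would be expected.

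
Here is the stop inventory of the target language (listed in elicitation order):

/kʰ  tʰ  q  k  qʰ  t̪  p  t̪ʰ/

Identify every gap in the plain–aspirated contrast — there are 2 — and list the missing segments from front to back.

place of articulation  plain     aspirated
bilabial          p         —       
dental            t̪        t̪ʰ     
alveolar          —         tʰ      
velar             k         kʰ      
uvular            q         qʰ      
Gaps, from front to back: bilabial lacks aspirated (/pʰ/); alveolar lacks plain (/t/).

/pʰ/, /t/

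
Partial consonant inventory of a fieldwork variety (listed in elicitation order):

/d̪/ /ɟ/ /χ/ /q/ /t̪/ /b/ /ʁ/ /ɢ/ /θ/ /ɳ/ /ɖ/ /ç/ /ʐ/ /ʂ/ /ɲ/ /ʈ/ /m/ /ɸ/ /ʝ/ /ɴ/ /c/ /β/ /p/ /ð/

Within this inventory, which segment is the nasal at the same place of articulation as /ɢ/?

/ɴ/

/ɢ/ is a voiced uvular stop.
The nasal at the same place is an uvular nasal — in this inventory, /ɴ/.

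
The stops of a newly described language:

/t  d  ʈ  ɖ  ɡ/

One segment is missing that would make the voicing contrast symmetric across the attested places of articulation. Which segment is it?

/k/

place of articulation  voiceless  voiced  
alveolar          t         d       
retroflex         ʈ         ɖ       
velar             —         ɡ       
The velar row has no voiceless member, so the gap is the voiceless velar stop /k/.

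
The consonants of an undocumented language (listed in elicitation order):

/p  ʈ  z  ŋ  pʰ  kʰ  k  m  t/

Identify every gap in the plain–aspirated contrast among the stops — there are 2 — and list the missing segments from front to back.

/tʰ/, /ʈʰ/

Plain: /p/ (bilabial), /t/ (alveolar), /ʈ/ (retroflex), /k/ (velar).
Aspirated: /pʰ/ (bilabial), /kʰ/ (velar).
Gaps, from front to back: alveolar lacks aspirated (/tʰ/); retroflex lacks aspirated (/ʈʰ/).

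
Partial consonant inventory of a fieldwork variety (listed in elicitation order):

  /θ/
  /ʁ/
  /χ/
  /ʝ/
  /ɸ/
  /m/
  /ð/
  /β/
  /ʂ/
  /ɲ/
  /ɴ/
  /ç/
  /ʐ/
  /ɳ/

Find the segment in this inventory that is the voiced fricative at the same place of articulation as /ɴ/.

/ʁ/

/ɴ/ is an uvular nasal.
The voiced fricative at the same place is a voiced uvular fricative — in this inventory, /ʁ/.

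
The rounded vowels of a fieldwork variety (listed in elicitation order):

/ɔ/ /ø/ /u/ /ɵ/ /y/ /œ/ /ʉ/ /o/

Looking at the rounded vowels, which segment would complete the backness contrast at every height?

high: front /y/, central /ʉ/, back /u/.
high-mid: front /ø/, central /ɵ/, back /o/.
low-mid: front /œ/, central —, back /ɔ/.
The low-mid row has no central member, so the gap is the low-mid central rounded vowel /ɞ/.

/ɞ/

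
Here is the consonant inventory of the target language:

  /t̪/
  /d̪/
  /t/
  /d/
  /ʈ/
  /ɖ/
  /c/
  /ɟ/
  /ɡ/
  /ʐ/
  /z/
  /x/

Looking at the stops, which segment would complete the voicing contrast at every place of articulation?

/k/

place of articulation  voiceless  voiced  
dental            t̪        d̪      
alveolar          t         d       
retroflex         ʈ         ɖ       
palatal           c         ɟ       
velar             —         ɡ       
The velar row has no voiceless member, so the gap is the voiceless velar stop /k/.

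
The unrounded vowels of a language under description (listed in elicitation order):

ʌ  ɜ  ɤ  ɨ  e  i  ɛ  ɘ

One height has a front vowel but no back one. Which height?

high: front /i/, central /ɨ/, back —.
high-mid: front /e/, central /ɘ/, back /ɤ/.
low-mid: front /ɛ/, central /ɜ/, back /ʌ/.
Every height has a back member except high, where /ɯ/ would be expected.

high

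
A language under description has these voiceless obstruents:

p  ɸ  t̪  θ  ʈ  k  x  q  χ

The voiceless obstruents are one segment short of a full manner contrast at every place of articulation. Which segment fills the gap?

place of articulation  stop      fricative
bilabial          p         ɸ       
dental            t̪        θ       
retroflex         ʈ         —       
velar             k         x       
uvular            q         χ       
The retroflex row has no fricative member, so the gap is the retroflex fricative /ʂ/.

/ʂ/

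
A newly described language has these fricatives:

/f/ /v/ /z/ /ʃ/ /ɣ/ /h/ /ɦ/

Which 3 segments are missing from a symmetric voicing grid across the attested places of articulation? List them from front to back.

/s/, /ʒ/, /x/

place of articulation  voiceless  voiced  
labiodental       f         v       
alveolar          —         z       
postalveolar      ʃ         —       
velar             —         ɣ       
glottal           h         ɦ       
Gaps, from front to back: alveolar lacks voiceless (/s/); postalveolar lacks voiced (/ʒ/); velar lacks voiceless (/x/).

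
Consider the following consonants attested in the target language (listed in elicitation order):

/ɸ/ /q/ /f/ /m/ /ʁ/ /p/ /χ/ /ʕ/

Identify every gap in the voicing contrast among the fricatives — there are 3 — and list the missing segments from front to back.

place of articulation  voiceless  voiced  
bilabial          ɸ         —       
labiodental       f         —       
uvular            χ         ʁ       
pharyngeal        —         ʕ       
Gaps, from front to back: bilabial lacks voiced (/β/); labiodental lacks voiced (/v/); pharyngeal lacks voiceless (/ħ/).

/β/, /v/, /ħ/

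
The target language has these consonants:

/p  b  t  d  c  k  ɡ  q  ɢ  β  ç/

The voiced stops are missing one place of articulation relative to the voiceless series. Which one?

palatal

Voiceless: /p/ (bilabial), /t/ (alveolar), /c/ (palatal), /k/ (velar), /q/ (uvular).
Voiced: /b/ (bilabial), /d/ (alveolar), /ɡ/ (velar), /ɢ/ (uvular).
Every place of articulation has a voiced member except palatal, where /ɟ/ would be expected.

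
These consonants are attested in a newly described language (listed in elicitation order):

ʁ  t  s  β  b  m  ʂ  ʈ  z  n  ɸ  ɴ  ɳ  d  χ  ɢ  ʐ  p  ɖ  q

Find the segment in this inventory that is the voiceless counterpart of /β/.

/ɸ/

/β/ is a voiced bilabial fricative.
The voiceless counterpart is a voiceless bilabial fricative — in this inventory, /ɸ/.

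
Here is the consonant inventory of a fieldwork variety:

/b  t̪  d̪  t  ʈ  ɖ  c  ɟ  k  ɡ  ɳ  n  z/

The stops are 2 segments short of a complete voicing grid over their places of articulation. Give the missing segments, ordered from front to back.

/p/, /d/

bilabial: voiceless —, voiced /b/.
dental: voiceless /t̪/, voiced /d̪/.
alveolar: voiceless /t/, voiced —.
retroflex: voiceless /ʈ/, voiced /ɖ/.
palatal: voiceless /c/, voiced /ɟ/.
velar: voiceless /k/, voiced /ɡ/.
Gaps, from front to back: bilabial lacks voiceless (/p/); alveolar lacks voiced (/d/).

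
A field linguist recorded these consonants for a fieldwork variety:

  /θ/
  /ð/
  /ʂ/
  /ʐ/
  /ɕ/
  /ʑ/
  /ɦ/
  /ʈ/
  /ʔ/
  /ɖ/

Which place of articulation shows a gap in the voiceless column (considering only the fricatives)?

glottal

dental: voiceless /θ/, voiced /ð/.
retroflex: voiceless /ʂ/, voiced /ʐ/.
alveolo-palatal: voiceless /ɕ/, voiced /ʑ/.
glottal: voiceless —, voiced /ɦ/.
Every place of articulation has a voiceless member except glottal, where /h/ would be expected.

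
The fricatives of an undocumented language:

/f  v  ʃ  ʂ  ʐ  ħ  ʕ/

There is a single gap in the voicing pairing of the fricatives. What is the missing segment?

Voiceless: /f/ (labiodental), /ʃ/ (postalveolar), /ʂ/ (retroflex), /ħ/ (pharyngeal).
Voiced: /v/ (labiodental), /ʐ/ (retroflex), /ʕ/ (pharyngeal).
The postalveolar row has no voiced member, so the gap is the voiced postalveolar fricative /ʒ/.

/ʒ/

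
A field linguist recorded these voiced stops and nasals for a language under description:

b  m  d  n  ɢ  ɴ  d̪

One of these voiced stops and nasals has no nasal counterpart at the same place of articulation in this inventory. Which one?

/d̪/

Bilabial: /b/ ~ /m/
Alveolar: /d/ ~ /n/
Uvular: /ɢ/ ~ /ɴ/
Dental: only /d̪/ (oral stop); no nasal partner.
So /d̪/ is the unpaired segment.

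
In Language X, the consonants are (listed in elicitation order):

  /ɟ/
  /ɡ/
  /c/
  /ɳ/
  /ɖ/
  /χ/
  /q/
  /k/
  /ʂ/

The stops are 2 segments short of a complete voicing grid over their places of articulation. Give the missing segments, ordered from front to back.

/ʈ/, /ɢ/

place of articulation  voiceless  voiced  
retroflex         —         ɖ       
palatal           c         ɟ       
velar             k         ɡ       
uvular            q         —       
Gaps, from front to back: retroflex lacks voiceless (/ʈ/); uvular lacks voiced (/ɢ/).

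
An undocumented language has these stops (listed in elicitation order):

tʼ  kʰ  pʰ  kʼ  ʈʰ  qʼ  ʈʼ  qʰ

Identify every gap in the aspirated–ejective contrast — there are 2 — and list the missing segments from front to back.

/pʼ/, /tʰ/

place of articulation  aspirated  ejective
bilabial          pʰ        —       
alveolar          —         tʼ      
retroflex         ʈʰ        ʈʼ      
velar             kʰ        kʼ      
uvular            qʰ        qʼ      
Gaps, from front to back: bilabial lacks ejective (/pʼ/); alveolar lacks aspirated (/tʰ/).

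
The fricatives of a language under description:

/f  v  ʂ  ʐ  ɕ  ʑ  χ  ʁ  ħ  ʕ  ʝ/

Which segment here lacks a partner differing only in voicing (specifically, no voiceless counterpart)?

Labiodental: /f/ ~ /v/
Retroflex: /ʂ/ ~ /ʐ/
Alveolo-palatal: /ɕ/ ~ /ʑ/
Uvular: /χ/ ~ /ʁ/
Pharyngeal: /ħ/ ~ /ʕ/
Palatal: only /ʝ/ (voiced); no voiceless partner.
So /ʝ/ is the unpaired segment.

/ʝ/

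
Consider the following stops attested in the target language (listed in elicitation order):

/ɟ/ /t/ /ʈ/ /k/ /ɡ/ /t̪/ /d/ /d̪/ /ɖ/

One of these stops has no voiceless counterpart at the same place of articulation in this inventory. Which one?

Dental: /t̪/ ~ /d̪/
Alveolar: /t/ ~ /d/
Retroflex: /ʈ/ ~ /ɖ/
Velar: /k/ ~ /ɡ/
Palatal: only /ɟ/ (voiced); no voiceless partner.
So /ɟ/ is the unpaired segment.

/ɟ/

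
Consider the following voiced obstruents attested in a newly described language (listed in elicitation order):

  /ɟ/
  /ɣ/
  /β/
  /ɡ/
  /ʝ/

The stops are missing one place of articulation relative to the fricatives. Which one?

bilabial

Stop: /ɟ/ (palatal), /ɡ/ (velar).
Fricative: /β/ (bilabial), /ʝ/ (palatal), /ɣ/ (velar).
Every place of articulation has a stop member except bilabial, where /b/ would be expected.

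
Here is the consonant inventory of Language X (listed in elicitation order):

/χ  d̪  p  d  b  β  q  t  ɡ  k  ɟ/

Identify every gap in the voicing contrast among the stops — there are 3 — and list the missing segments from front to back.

place of articulation  voiceless  voiced  
bilabial          p         b       
dental            —         d̪      
alveolar          t         d       
palatal           —         ɟ       
velar             k         ɡ       
uvular            q         —       
Gaps, from front to back: dental lacks voiceless (/t̪/); palatal lacks voiceless (/c/); uvular lacks voiced (/ɢ/).

/t̪/, /c/, /ɢ/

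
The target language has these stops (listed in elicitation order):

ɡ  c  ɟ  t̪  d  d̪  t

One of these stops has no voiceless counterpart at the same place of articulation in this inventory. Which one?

Dental: /t̪/ ~ /d̪/
Alveolar: /t/ ~ /d/
Palatal: /c/ ~ /ɟ/
Velar: only /ɡ/ (voiced); no voiceless partner.
So /ɡ/ is the unpaired segment.

/ɡ/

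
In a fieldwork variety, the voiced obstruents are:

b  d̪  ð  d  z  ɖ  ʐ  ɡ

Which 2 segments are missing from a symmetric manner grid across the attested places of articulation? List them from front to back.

/β/, /ɣ/

Stop: /b/ (bilabial), /d̪/ (dental), /d/ (alveolar), /ɖ/ (retroflex), /ɡ/ (velar).
Fricative: /ð/ (dental), /z/ (alveolar), /ʐ/ (retroflex).
Gaps, from front to back: bilabial lacks fricative (/β/); velar lacks fricative (/ɣ/).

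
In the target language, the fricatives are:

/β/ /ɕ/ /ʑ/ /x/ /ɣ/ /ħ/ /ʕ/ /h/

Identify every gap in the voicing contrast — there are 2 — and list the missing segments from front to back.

place of articulation  voiceless  voiced  
bilabial          —         β       
alveolo-palatal   ɕ         ʑ       
velar             x         ɣ       
pharyngeal        ħ         ʕ       
glottal           h         —       
Gaps, from front to back: bilabial lacks voiceless (/ɸ/); glottal lacks voiced (/ɦ/).

/ɸ/, /ɦ/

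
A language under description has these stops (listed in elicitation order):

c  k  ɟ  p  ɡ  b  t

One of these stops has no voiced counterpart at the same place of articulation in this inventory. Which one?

Bilabial: /p/ ~ /b/
Palatal: /c/ ~ /ɟ/
Velar: /k/ ~ /ɡ/
Alveolar: only /t/ (voiceless); no voiced partner.
So /t/ is the unpaired segment.

/t/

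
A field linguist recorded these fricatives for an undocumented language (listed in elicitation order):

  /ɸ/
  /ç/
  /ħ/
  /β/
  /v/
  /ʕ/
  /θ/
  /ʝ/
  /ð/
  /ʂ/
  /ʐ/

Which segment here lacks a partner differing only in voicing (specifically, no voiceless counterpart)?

Bilabial: /ɸ/ ~ /β/
Dental: /θ/ ~ /ð/
Retroflex: /ʂ/ ~ /ʐ/
Palatal: /ç/ ~ /ʝ/
Pharyngeal: /ħ/ ~ /ʕ/
Labiodental: only /v/ (voiced); no voiceless partner.
So /v/ is the unpaired segment.

/v/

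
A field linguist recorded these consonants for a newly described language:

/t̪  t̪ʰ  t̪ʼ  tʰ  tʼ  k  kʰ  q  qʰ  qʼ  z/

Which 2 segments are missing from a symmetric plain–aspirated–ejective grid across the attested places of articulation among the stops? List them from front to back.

Plain: /t̪/ (dental), /k/ (velar), /q/ (uvular).
Aspirated: /t̪ʰ/ (dental), /tʰ/ (alveolar), /kʰ/ (velar), /qʰ/ (uvular).
Ejective: /t̪ʼ/ (dental), /tʼ/ (alveolar), /qʼ/ (uvular).
Gaps, from front to back: alveolar lacks plain (/t/); velar lacks ejective (/kʼ/).

/t/, /kʼ/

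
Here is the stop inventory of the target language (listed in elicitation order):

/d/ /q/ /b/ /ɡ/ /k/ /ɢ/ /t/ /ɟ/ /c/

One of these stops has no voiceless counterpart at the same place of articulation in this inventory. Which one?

Alveolar: /t/ ~ /d/
Palatal: /c/ ~ /ɟ/
Velar: /k/ ~ /ɡ/
Uvular: /q/ ~ /ɢ/
Bilabial: only /b/ (voiced); no voiceless partner.
So /b/ is the unpaired segment.

/b/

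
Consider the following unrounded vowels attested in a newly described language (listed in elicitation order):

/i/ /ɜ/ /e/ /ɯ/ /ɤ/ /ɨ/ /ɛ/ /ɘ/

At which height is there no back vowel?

low-mid

Front: /i/ (high), /e/ (high-mid), /ɛ/ (low-mid).
Central: /ɨ/ (high), /ɘ/ (high-mid), /ɜ/ (low-mid).
Back: /ɯ/ (high), /ɤ/ (high-mid).
Every height has a back member except low-mid, where /ʌ/ would be expected.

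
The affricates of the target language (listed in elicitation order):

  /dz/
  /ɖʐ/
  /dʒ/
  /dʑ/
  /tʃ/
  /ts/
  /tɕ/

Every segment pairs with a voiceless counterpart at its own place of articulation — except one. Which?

/ɖʐ/

Alveolar: /ts/ ~ /dz/
Postalveolar: /tʃ/ ~ /dʒ/
Alveolo-palatal: /tɕ/ ~ /dʑ/
Retroflex: only /ɖʐ/ (voiced); no voiceless partner.
So /ɖʐ/ is the unpaired segment.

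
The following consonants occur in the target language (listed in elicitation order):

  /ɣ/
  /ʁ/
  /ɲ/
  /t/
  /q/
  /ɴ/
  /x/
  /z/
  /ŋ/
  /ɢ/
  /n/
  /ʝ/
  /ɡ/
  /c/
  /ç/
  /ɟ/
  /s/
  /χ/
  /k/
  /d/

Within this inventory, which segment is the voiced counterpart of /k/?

/ɡ/

/k/ is a voiceless velar stop.
The voiced counterpart is a voiced velar stop — in this inventory, /ɡ/.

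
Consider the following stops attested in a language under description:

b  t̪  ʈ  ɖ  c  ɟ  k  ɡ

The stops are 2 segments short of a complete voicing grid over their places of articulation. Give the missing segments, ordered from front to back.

/p/, /d̪/

Voiceless: /t̪/ (dental), /ʈ/ (retroflex), /c/ (palatal), /k/ (velar).
Voiced: /b/ (bilabial), /ɖ/ (retroflex), /ɟ/ (palatal), /ɡ/ (velar).
Gaps, from front to back: bilabial lacks voiceless (/p/); dental lacks voiced (/d̪/).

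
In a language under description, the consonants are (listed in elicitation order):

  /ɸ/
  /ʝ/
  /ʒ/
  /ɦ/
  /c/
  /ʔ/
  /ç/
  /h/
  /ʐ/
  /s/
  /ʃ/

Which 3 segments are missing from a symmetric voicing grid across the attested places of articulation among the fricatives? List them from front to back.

place of articulation  voiceless  voiced  
bilabial          ɸ         —       
alveolar          s         —       
postalveolar      ʃ         ʒ       
retroflex         —         ʐ       
palatal           ç         ʝ       
glottal           h         ɦ       
Gaps, from front to back: bilabial lacks voiced (/β/); alveolar lacks voiced (/z/); retroflex lacks voiceless (/ʂ/).

/β/, /z/, /ʂ/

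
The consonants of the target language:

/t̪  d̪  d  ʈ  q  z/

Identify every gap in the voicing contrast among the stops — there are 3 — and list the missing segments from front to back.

/t/, /ɖ/, /ɢ/

Voiceless: /t̪/ (dental), /ʈ/ (retroflex), /q/ (uvular).
Voiced: /d̪/ (dental), /d/ (alveolar).
Gaps, from front to back: alveolar lacks voiceless (/t/); retroflex lacks voiced (/ɖ/); uvular lacks voiced (/ɢ/).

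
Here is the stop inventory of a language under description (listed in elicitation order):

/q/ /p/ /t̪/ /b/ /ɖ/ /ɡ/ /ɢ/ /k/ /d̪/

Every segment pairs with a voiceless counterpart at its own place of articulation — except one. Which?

Bilabial: /p/ ~ /b/
Dental: /t̪/ ~ /d̪/
Velar: /k/ ~ /ɡ/
Uvular: /q/ ~ /ɢ/
Retroflex: only /ɖ/ (voiced); no voiceless partner.
So /ɖ/ is the unpaired segment.

/ɖ/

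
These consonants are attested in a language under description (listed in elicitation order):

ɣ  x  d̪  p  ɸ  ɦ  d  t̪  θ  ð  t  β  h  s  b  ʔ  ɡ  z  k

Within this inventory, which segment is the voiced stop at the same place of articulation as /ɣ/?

/ɣ/ is a voiced velar fricative.
The voiced stop at the same place is a voiced velar stop — in this inventory, /ɡ/.

/ɡ/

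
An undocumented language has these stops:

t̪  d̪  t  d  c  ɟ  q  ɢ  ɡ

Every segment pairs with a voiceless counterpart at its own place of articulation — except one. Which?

Dental: /t̪/ ~ /d̪/
Alveolar: /t/ ~ /d/
Palatal: /c/ ~ /ɟ/
Uvular: /q/ ~ /ɢ/
Velar: only /ɡ/ (voiced); no voiceless partner.
So /ɡ/ is the unpaired segment.

/ɡ/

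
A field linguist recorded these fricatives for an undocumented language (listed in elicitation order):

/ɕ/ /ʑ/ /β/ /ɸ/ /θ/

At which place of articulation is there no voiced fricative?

dental

Voiceless: /ɸ/ (bilabial), /θ/ (dental), /ɕ/ (alveolo-palatal).
Voiced: /β/ (bilabial), /ʑ/ (alveolo-palatal).
Every place of articulation has a voiced member except dental, where /ð/ would be expected.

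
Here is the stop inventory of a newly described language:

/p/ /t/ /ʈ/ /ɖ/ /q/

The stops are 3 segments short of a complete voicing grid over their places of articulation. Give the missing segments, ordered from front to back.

place of articulation  voiceless  voiced  
bilabial          p         —       
alveolar          t         —       
retroflex         ʈ         ɖ       
uvular            q         —       
Gaps, from front to back: bilabial lacks voiced (/b/); alveolar lacks voiced (/d/); uvular lacks voiced (/ɢ/).

/b/, /d/, /ɢ/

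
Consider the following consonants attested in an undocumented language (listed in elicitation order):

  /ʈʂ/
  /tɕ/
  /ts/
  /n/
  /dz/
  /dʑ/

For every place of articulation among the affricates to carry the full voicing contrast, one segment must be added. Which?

/ɖʐ/

place of articulation  voiceless  voiced  
alveolar          ts        dz      
retroflex         ʈʂ        —       
alveolo-palatal   tɕ        dʑ      
The retroflex row has no voiced member, so the gap is the voiced retroflex affricate /ɖʐ/.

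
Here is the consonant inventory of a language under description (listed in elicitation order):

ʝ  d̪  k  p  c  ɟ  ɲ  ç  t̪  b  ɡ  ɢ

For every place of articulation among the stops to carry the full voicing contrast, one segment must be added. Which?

/q/

place of articulation  voiceless  voiced  
bilabial          p         b       
dental            t̪        d̪      
palatal           c         ɟ       
velar             k         ɡ       
uvular            —         ɢ       
The uvular row has no voiceless member, so the gap is the voiceless uvular stop /q/.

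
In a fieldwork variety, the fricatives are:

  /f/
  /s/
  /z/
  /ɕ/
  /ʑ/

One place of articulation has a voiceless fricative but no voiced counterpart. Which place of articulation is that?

place of articulation  voiceless  voiced  
labiodental       f         —       
alveolar          s         z       
alveolo-palatal   ɕ         ʑ       
Every place of articulation has a voiced member except labiodental, where /v/ would be expected.

labiodental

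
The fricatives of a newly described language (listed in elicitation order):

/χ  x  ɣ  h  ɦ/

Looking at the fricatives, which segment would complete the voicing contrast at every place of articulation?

/ʁ/

velar: voiceless /x/, voiced /ɣ/.
uvular: voiceless /χ/, voiced —.
glottal: voiceless /h/, voiced /ɦ/.
The uvular row has no voiced member, so the gap is the voiced uvular fricative /ʁ/.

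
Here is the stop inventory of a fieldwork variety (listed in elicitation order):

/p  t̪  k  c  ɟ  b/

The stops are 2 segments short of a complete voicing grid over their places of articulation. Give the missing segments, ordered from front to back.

/d̪/, /ɡ/

Voiceless: /p/ (bilabial), /t̪/ (dental), /c/ (palatal), /k/ (velar).
Voiced: /b/ (bilabial), /ɟ/ (palatal).
Gaps, from front to back: dental lacks voiced (/d̪/); velar lacks voiced (/ɡ/).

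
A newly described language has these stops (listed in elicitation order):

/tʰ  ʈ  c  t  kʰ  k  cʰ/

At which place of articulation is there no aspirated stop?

retroflex

place of articulation  plain     aspirated
alveolar          t         tʰ      
retroflex         ʈ         —       
palatal           c         cʰ      
velar             k         kʰ      
Every place of articulation has an aspirated member except retroflex, where /ʈʰ/ would be expected.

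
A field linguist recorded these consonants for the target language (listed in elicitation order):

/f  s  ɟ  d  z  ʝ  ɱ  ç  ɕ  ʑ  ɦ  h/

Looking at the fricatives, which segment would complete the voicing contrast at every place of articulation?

Voiceless: /f/ (labiodental), /s/ (alveolar), /ɕ/ (alveolo-palatal), /ç/ (palatal), /h/ (glottal).
Voiced: /z/ (alveolar), /ʑ/ (alveolo-palatal), /ʝ/ (palatal), /ɦ/ (glottal).
The labiodental row has no voiced member, so the gap is the voiced labiodental fricative /v/.

/v/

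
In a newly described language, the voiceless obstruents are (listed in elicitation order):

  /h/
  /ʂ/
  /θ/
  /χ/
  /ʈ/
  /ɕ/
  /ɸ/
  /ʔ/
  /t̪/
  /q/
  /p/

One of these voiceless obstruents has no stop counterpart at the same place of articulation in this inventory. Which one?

/ɕ/

Bilabial: /p/ ~ /ɸ/
Dental: /t̪/ ~ /θ/
Retroflex: /ʈ/ ~ /ʂ/
Uvular: /q/ ~ /χ/
Glottal: /ʔ/ ~ /h/
Alveolo-palatal: only /ɕ/ (fricative); no stop partner.
So /ɕ/ is the unpaired segment.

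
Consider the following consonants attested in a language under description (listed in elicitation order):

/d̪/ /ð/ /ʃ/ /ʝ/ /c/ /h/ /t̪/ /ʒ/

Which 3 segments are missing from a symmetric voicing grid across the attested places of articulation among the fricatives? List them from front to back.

/θ/, /ç/, /ɦ/

dental: voiceless —, voiced /ð/.
postalveolar: voiceless /ʃ/, voiced /ʒ/.
palatal: voiceless —, voiced /ʝ/.
glottal: voiceless /h/, voiced —.
Gaps, from front to back: dental lacks voiceless (/θ/); palatal lacks voiceless (/ç/); glottal lacks voiced (/ɦ/).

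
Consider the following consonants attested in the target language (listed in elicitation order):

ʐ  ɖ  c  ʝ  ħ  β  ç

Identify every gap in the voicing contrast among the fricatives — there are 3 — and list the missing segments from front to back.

/ɸ/, /ʂ/, /ʕ/

bilabial: voiceless —, voiced /β/.
retroflex: voiceless —, voiced /ʐ/.
palatal: voiceless /ç/, voiced /ʝ/.
pharyngeal: voiceless /ħ/, voiced —.
Gaps, from front to back: bilabial lacks voiceless (/ɸ/); retroflex lacks voiceless (/ʂ/); pharyngeal lacks voiced (/ʕ/).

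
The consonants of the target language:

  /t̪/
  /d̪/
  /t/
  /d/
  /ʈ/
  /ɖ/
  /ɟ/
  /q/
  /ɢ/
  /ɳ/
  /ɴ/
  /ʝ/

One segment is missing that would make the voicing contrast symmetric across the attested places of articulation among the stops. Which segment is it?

dental: voiceless /t̪/, voiced /d̪/.
alveolar: voiceless /t/, voiced /d/.
retroflex: voiceless /ʈ/, voiced /ɖ/.
palatal: voiceless —, voiced /ɟ/.
uvular: voiceless /q/, voiced /ɢ/.
The palatal row has no voiceless member, so the gap is the voiceless palatal stop /c/.

/c/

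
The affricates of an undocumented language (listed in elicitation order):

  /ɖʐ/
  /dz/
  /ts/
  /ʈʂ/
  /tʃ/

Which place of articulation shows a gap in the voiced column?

postalveolar

place of articulation  voiceless  voiced  
alveolar          ts        dz      
postalveolar      tʃ        —       
retroflex         ʈʂ        ɖʐ      
Every place of articulation has a voiced member except postalveolar, where /dʒ/ would be expected.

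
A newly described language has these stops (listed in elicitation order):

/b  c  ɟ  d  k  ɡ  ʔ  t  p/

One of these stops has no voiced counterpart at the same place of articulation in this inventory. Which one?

/ʔ/

Bilabial: /p/ ~ /b/
Alveolar: /t/ ~ /d/
Palatal: /c/ ~ /ɟ/
Velar: /k/ ~ /ɡ/
Glottal: only /ʔ/ (voiceless); no voiced partner.
So /ʔ/ is the unpaired segment.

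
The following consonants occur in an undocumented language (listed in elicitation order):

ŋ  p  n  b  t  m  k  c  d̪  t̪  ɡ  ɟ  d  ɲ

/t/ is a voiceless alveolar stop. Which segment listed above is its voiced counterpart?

The voiced counterpart is a voiced alveolar stop — in this inventory, /d/.

/d/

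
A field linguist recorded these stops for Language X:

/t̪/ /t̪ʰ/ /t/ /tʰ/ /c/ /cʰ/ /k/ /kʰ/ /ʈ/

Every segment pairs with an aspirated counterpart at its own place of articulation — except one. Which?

Dental: /t̪/ ~ /t̪ʰ/
Alveolar: /t/ ~ /tʰ/
Palatal: /c/ ~ /cʰ/
Velar: /k/ ~ /kʰ/
Retroflex: only /ʈ/ (plain); no aspirated partner.
So /ʈ/ is the unpaired segment.

/ʈ/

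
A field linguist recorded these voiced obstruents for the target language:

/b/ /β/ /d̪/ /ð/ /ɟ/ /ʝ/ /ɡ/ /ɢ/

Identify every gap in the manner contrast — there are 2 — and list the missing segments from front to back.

/ɣ/, /ʁ/

Stop: /b/ (bilabial), /d̪/ (dental), /ɟ/ (palatal), /ɡ/ (velar), /ɢ/ (uvular).
Fricative: /β/ (bilabial), /ð/ (dental), /ʝ/ (palatal).
Gaps, from front to back: velar lacks fricative (/ɣ/); uvular lacks fricative (/ʁ/).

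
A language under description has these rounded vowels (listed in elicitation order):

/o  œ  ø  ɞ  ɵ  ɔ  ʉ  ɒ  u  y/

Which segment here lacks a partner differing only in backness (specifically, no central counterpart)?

High: /y/ ~ /ʉ/ ~ /u/
High-mid: /ø/ ~ /ɵ/ ~ /o/
Low-mid: /œ/ ~ /ɞ/ ~ /ɔ/
Low: only /ɒ/ (back); no central partner.
So /ɒ/ is the unpaired segment.

/ɒ/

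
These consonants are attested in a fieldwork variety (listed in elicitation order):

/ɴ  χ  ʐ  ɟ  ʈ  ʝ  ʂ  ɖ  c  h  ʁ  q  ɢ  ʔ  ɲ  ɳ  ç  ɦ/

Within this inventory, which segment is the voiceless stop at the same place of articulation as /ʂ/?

/ʈ/

/ʂ/ is a voiceless retroflex fricative.
The voiceless stop at the same place is a voiceless retroflex stop — in this inventory, /ʈ/.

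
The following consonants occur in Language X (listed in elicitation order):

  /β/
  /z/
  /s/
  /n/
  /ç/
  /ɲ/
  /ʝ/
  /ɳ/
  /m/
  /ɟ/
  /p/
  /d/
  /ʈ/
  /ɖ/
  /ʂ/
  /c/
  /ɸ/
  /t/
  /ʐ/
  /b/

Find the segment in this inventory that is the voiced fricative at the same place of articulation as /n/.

/z/

/n/ is an alveolar nasal.
The voiced fricative at the same place is a voiced alveolar fricative — in this inventory, /z/.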